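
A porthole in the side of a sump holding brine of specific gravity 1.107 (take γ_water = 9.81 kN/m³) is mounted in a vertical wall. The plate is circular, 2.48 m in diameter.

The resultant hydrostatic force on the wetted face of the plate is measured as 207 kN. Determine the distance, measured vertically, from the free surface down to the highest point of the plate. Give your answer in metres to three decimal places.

d_top ≈ 2.706 m

γ = 1.107 × 9.81 = 10.85967 kN/m³.
A = π(1.24)² = 4.83051 m².
From F = γ·h_c·A, the centroid depth is h_c = 207/(10.85967 × 4.83051) = 3.94603 m.
The centroid is at the centre, 1.24 m below the top of the plate, so the highest point sits at h_top = 3.94603 − 1.24 = 2.70603 m below the surface.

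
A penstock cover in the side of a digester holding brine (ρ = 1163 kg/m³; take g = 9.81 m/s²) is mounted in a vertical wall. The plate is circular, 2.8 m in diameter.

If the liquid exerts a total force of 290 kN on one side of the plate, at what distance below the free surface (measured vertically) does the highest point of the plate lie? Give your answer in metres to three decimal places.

γ = ρg = 1163 × 9.81 / 1000 = 11.40903 kN/m³.
A = π(1.4)² = 6.15752 m².
From F = γ·h_c·A, the centroid depth is h_c = 290/(11.40903 × 6.15752) = 4.12804 m.
The centroid is at the centre, 1.4 m below the top of the plate, so the highest point sits at h_top = 4.12804 − 1.4 = 2.72804 m below the surface.

d_top ≈ 2.728 m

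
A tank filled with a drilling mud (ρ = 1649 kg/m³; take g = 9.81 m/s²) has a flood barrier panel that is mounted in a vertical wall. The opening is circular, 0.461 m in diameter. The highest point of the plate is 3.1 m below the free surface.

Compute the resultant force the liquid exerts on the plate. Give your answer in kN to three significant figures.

F ≈ 8.99 kN

γ = ρg = 1649 × 9.81 / 1000 = 16.17669 kN/m³.
The centroid is at the centre, 0.2305 m below the top of the plate, so the centroid depth is h_c = 3.1 + 0.2305 = 3.3305 m.
A = π(0.2305)² = 0.166914 m².
Resultant F = γ·h_c·A = 16.17669 × 3.3305 × 0.166914 = 8.99274 kN.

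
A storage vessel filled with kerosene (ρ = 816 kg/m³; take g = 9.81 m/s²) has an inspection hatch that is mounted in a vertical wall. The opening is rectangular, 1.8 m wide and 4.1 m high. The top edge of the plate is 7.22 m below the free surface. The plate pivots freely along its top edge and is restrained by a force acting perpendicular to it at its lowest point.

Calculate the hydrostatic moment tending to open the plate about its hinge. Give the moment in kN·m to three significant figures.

M ≈ 1210 kN·m

γ = ρg = 816 × 9.81 / 1000 = 8.00496 kN/m³.
The centroid lies 4.1/2 = 2.05 m below the top edge, so the centroid depth is h_c = 7.22 + 2.05 = 9.27 m.
A = 1.8 × 4.1 = 7.38 m².
Resultant F = γ·h_c·A = 8.00496 × 9.27 × 7.38 = 547.64 kN.
I_c = b·h³/12 = 1.8 × 4.1³/12 = 10.3381 m⁴.
Centre of pressure: y_p = y_c + I_c/(y_c·A) = 9.27 + 10.3381/(9.27 × 7.38) = 9.27 + 0.151114 = 9.42111 m along the plane.
The resultant acts 2.05 + 0.151114 = 2.20111 m (along the plate) below the hinge at the top edge, so the moment about the hinge is M = F × 2.20111 = 547.64 × 2.20111 = 1205.42 kN·m.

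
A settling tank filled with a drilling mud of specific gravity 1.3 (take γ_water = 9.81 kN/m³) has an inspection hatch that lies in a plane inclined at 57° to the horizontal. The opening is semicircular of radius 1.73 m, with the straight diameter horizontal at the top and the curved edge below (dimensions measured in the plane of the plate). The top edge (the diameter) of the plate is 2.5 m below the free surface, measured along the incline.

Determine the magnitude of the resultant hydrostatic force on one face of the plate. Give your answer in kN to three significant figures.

γ = 1.3 × 9.81 = 12.753 kN/m³.
Let θ = 57° be the plate's angle to the horizontal; measure y along the incline from where the plane meets the free surface. Vertical depth h = y·sinθ with sinθ = 0.838671.
The centroid of a semicircle lies 4r/(3π) = 0.734235 m from the diameter, here below the top edge, so y_c = 2.5 + 0.734235 = 3.23423 m and h_c = 3.23423 × 0.838671 = 2.71245 m.
A = πr²/2 = π × 1.73²/2 = 4.70124 m².
Resultant F = γ·h_c·A = 12.753 × 2.71245 × 4.70124 = 162.625 kN.

F ≈ 163 kN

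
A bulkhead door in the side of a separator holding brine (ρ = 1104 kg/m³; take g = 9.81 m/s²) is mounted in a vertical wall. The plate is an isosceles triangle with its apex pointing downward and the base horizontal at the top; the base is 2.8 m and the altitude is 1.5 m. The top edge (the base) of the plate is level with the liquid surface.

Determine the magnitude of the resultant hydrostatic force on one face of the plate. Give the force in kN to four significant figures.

F ≈ 11.37 kN

γ = ρg = 1104 × 9.81 / 1000 = 10.83024 kN/m³.
With the apex down, the centroid sits h/3 = 1.5/3 = 0.5 m below the base (the top edge), so the centroid depth is h_c = 0.5 m.
A = ½ × 2.8 × 1.5 = 2.1 m².
Resultant F = γ·h_c·A = 10.83024 × 0.5 × 2.1 = 11.3718 kN.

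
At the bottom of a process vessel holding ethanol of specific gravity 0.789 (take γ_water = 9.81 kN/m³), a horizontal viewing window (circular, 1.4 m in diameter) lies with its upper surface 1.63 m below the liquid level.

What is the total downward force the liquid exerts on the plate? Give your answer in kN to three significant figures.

F ≈ 19.4 kN

γ = 0.789 × 9.81 = 7.74009 kN/m³.
The plate is horizontal, so pressure is uniform at p = γ·h = 7.74009 × 1.63 = 12.6163 kN/m².
A = π(0.7)² = 1.53938 m².
F = p·A = 12.6163 × 1.53938 = 19.4213 kN.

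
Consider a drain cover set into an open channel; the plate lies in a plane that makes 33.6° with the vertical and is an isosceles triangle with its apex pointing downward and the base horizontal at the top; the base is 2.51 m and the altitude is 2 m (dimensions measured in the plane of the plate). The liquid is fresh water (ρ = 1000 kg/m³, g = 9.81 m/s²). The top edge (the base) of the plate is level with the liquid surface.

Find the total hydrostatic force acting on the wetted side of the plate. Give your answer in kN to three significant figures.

F ≈ 13.7 kN

γ = ρg = 1000 × 9.81 = 9810 N/m³ = 9.81 kN/m³.
The plate makes 33.6° with the vertical, i.e. θ = 90° − 33.6° = 56.4° to the horizontal. Measuring y along the incline from the free-surface line, vertical depth h = y·sinθ with sinθ = 0.832921.
With the apex down, the centroid sits h/3 = 2/3 = 0.666667 m below the base (the top edge), so y_c = 0.666667 m and h_c = 0.666667 × 0.832921 = 0.555281 m.
A = ½ × 2.51 × 2 = 2.51 m².
Resultant F = γ·h_c·A = 9.81 × 0.555281 × 2.51 = 13.6727 kN.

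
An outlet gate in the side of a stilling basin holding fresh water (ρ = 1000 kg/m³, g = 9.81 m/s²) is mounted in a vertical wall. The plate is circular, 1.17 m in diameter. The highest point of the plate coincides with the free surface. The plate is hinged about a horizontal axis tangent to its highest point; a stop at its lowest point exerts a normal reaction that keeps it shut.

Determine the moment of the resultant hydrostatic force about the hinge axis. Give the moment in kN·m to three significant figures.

γ = ρg = 1000 × 9.81 = 9810 N/m³ = 9.81 kN/m³.
The centroid is at the centre, 0.585 m below the top of the plate, so the centroid depth is h_c = 0.585 m.
A = π(0.585)² = 1.07513 m².
Resultant F = γ·h_c·A = 9.81 × 0.585 × 1.07513 = 6.17001 kN.
I_c = πr⁴/4 = π × 0.585⁴/4 = 0.0919842 m⁴.
Centre of pressure: y_p = y_c + I_c/(y_c·A) = 0.585 + 0.0919842/(0.585 × 1.07513) = 0.585 + 0.14625 = 0.73125 m along the plane.
The resultant acts 0.585 + 0.14625 = 0.73125 m (along the plate) below the hinge at the top edge, so the moment about the hinge is M = F × 0.73125 = 6.17001 × 0.73125 = 4.51182 kN·m.

M ≈ 4.51 kN·m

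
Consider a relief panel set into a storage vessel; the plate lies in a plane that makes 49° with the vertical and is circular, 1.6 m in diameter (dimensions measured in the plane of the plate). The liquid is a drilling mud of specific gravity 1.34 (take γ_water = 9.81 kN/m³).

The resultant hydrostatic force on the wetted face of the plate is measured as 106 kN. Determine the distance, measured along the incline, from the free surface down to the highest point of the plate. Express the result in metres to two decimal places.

γ = 1.34 × 9.81 = 13.1454 kN/m³.
A = π(0.8)² = 2.01062 m².
From F = γ·h_c·A, the centroid depth is h_c = 106/(13.1454 × 2.01062) = 4.01053 m.
The plate makes 49° with the vertical, i.e. θ = 90° − 49° = 41° to the horizontal. Measuring y along the incline from the free-surface line, vertical depth h = y·sinθ with sinθ = 0.656059.
Along the incline, y_c = h_c/sinθ = 4.01053/0.656059 = 6.11306 m.
The centroid is at the centre, 0.8 m below the top of the plate, so the highest point sits at y_top = 6.11306 − 0.8 = 5.31306 m along the incline.

y_top ≈ 5.31 m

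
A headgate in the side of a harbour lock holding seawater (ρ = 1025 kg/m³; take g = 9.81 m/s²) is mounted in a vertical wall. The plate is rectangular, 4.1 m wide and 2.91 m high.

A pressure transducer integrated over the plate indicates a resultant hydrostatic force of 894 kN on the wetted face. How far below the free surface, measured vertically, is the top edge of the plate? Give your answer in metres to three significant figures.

γ = ρg = 1025 × 9.81 / 1000 = 10.05525 kN/m³.
A = 4.1 × 2.91 = 11.931 m².
From F = γ·h_c·A, the centroid depth is h_c = 894/(10.05525 × 11.931) = 7.45191 m.
The centroid lies 2.91/2 = 1.455 m below the top edge, so the top edge sits at h_top = 7.45191 − 1.455 = 5.99691 m below the surface.

d_top ≈ 6.00 m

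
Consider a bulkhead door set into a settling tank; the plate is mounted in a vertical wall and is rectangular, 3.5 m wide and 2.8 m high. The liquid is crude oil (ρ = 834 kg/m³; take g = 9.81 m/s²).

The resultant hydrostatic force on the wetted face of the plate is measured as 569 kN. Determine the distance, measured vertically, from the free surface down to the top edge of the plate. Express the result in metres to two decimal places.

d_top ≈ 5.70 m

γ = ρg = 834 × 9.81 / 1000 = 8.18154 kN/m³.
A = 3.5 × 2.8 = 9.8 m².
From F = γ·h_c·A, the centroid depth is h_c = 569/(8.18154 × 9.8) = 7.09661 m.
The centroid lies 2.8/2 = 1.4 m below the top edge, so the top edge sits at h_top = 7.09661 − 1.4 = 5.69661 m below the surface.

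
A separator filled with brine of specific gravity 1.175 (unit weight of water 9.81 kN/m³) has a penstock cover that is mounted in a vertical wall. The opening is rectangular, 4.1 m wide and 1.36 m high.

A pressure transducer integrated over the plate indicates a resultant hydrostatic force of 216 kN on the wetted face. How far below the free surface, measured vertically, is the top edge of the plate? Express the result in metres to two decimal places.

γ = 1.175 × 9.81 = 11.52675 kN/m³.
A = 4.1 × 1.36 = 5.576 m².
From F = γ·h_c·A, the centroid depth is h_c = 216/(11.52675 × 5.576) = 3.36066 m.
The centroid lies 1.36/2 = 0.68 m below the top edge, so the top edge sits at h_top = 3.36066 − 0.68 = 2.68066 m below the surface.

d_top ≈ 2.68 m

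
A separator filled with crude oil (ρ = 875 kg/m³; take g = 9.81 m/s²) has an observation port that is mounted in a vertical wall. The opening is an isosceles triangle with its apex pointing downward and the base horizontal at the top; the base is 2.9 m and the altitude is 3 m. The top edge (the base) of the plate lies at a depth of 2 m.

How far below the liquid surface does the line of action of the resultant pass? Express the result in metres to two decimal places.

γ = ρg = 875 × 9.81 / 1000 = 8.58375 kN/m³.
With the apex down, the centroid sits h/3 = 3/3 = 1 m below the base (the top edge), so the centroid depth is h_c = 2 + 1 = 3 m.
A = ½ × 2.9 × 3 = 4.35 m².
Resultant F = γ·h_c·A = 8.58375 × 3 × 4.35 = 112.018 kN.
I_c = b·h³/36 = 2.9 × 3³/36 = 2.175 m⁴.
Centre of pressure: y_p = y_c + I_c/(y_c·A) = 3 + 2.175/(3 × 4.35) = 3 + 0.166667 = 3.16667 m along the plane.

h_p = 3.17 m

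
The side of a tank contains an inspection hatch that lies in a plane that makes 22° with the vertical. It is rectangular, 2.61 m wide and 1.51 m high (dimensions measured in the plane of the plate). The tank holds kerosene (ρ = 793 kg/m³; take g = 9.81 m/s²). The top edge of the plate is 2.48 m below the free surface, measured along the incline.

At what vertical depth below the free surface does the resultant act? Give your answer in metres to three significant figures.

h_p = 3.05 m

γ = ρg = 793 × 9.81 / 1000 = 7.77933 kN/m³.
The plate makes 22° with the vertical, i.e. θ = 90° − 22° = 68° to the horizontal. Measuring y along the incline from the free-surface line, vertical depth h = y·sinθ with sinθ = 0.927184.
The centroid lies 1.51/2 = 0.755 m below the top edge, so y_c = 2.48 + 0.755 = 3.235 m and h_c = 3.235 × 0.927184 = 2.99944 m.
A = 2.61 × 1.51 = 3.9411 m².
Resultant F = γ·h_c·A = 7.77933 × 2.99944 × 3.9411 = 91.9602 kN.
I_c = b·h³/12 = 2.61 × 1.51³/12 = 0.748842 m⁴.
Centre of pressure: y_p = y_c + I_c/(y_c·A) = 3.235 + 0.748842/(3.235 × 3.9411) = 3.235 + 0.0587352 = 3.29374 m along the plane.
Vertically, h_p = y_p·sinθ = 3.29374 × 0.927184 = 3.0539 m.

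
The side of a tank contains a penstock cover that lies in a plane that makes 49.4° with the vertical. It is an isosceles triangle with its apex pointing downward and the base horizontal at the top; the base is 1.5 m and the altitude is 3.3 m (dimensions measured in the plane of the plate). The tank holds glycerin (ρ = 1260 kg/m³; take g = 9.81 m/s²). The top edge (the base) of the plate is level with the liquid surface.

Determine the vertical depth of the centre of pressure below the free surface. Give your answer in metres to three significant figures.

h_p = 1.07 m

γ = ρg = 1260 × 9.81 / 1000 = 12.3606 kN/m³.
The plate makes 49.4° with the vertical, i.e. θ = 90° − 49.4° = 40.6° to the horizontal. Measuring y along the incline from the free-surface line, vertical depth h = y·sinθ with sinθ = 0.650774.
With the apex down, the centroid sits h/3 = 3.3/3 = 1.1 m below the base (the top edge), so y_c = 1.1 m and h_c = 1.1 × 0.650774 = 0.715851 m.
A = ½ × 1.5 × 3.3 = 2.475 m².
Resultant F = γ·h_c·A = 12.3606 × 0.715851 × 2.475 = 21.8997 kN.
I_c = b·h³/36 = 1.5 × 3.3³/36 = 1.49737 m⁴.
Centre of pressure: y_p = y_c + I_c/(y_c·A) = 1.1 + 1.49737/(1.1 × 2.475) = 1.1 + 0.549998 = 1.65 m along the plane.
Vertically, h_p = y_p·sinθ = 1.65 × 0.650774 = 1.07378 m.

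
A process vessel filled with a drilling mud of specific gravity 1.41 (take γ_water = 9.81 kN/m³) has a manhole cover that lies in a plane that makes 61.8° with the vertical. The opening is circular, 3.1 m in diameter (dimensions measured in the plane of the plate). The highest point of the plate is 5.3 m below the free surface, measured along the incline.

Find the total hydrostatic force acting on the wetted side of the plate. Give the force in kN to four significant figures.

F ≈ 337.9 kN

γ = 1.41 × 9.81 = 13.8321 kN/m³.
The plate makes 61.8° with the vertical, i.e. θ = 90° − 61.8° = 28.2° to the horizontal. Measuring y along the incline from the free-surface line, vertical depth h = y·sinθ with sinθ = 0.472551.
The centroid is at the centre, 1.55 m below the top of the plate, so y_c = 5.3 + 1.55 = 6.85 m and h_c = 6.85 × 0.472551 = 3.23697 m.
A = π(1.55)² = 7.54768 m².
Resultant F = γ·h_c·A = 13.8321 × 3.23697 × 7.54768 = 337.941 kN.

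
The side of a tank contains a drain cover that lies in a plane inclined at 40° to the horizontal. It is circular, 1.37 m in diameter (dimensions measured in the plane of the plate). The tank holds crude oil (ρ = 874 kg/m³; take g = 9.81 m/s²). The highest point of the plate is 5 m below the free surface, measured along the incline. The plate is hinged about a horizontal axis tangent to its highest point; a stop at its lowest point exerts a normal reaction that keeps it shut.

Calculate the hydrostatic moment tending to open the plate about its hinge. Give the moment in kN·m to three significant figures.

M ≈ 32.6 kN·m

γ = ρg = 874 × 9.81 / 1000 = 8.57394 kN/m³.
Let θ = 40° be the plate's angle to the horizontal; measure y along the incline from where the plane meets the free surface. Vertical depth h = y·sinθ with sinθ = 0.642788.
The centroid is at the centre, 0.685 m below the top of the plate, so y_c = 5 + 0.685 = 5.685 m and h_c = 5.685 × 0.642788 = 3.65425 m.
A = π(0.685)² = 1.47411 m².
Resultant F = γ·h_c·A = 8.57394 × 3.65425 × 1.47411 = 46.1858 kN.
I_c = πr⁴/4 = π × 0.685⁴/4 = 0.172923 m⁴.
Centre of pressure: y_p = y_c + I_c/(y_c·A) = 5.685 + 0.172923/(5.685 × 1.47411) = 5.685 + 0.0206344 = 5.70563 m along the plane.
The resultant acts 0.685 + 0.0206344 = 0.705634 m (along the plate) below the hinge at the top edge, so the moment about the hinge is M = F × 0.705634 = 46.1858 × 0.705634 = 32.5903 kN·m.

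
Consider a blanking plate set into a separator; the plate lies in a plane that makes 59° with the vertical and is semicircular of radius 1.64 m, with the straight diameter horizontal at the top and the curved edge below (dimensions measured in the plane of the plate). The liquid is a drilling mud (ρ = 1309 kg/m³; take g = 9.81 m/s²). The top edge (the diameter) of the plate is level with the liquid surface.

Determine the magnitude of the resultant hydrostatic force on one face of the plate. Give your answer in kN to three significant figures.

F ≈ 19.4 kN

γ = ρg = 1309 × 9.81 / 1000 = 12.84129 kN/m³.
The plate makes 59° with the vertical, i.e. θ = 90° − 59° = 31° to the horizontal. Measuring y along the incline from the free-surface line, vertical depth h = y·sinθ with sinθ = 0.515038.
The centroid of a semicircle lies 4r/(3π) = 0.696038 m from the diameter, here below the top edge, so y_c = 0.696038 m and h_c = 0.696038 × 0.515038 = 0.358486 m.
A = πr²/2 = π × 1.64²/2 = 4.22481 m².
Resultant F = γ·h_c·A = 12.84129 × 0.358486 × 4.22481 = 19.4486 kN.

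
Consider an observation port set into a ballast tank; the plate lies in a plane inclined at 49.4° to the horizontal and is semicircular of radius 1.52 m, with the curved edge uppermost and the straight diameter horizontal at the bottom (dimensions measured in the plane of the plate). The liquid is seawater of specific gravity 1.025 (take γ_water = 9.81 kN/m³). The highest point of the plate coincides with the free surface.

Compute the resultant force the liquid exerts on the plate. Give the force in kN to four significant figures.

F ≈ 24.24 kN

γ = 1.025 × 9.81 = 10.05525 kN/m³.
Let θ = 49.4° be the plate's angle to the horizontal; measure y along the incline from where the plane meets the free surface. Vertical depth h = y·sinθ with sinθ = 0.759271.
The centroid lies 4r/(3π) = 0.645108 m above the diameter, so r − 4r/(3π) = 1.52 − 0.645108 = 0.874892 m below the topmost point, so y_c = 0.874892 m and h_c = 0.874892 × 0.759271 = 0.66428 m.
A = πr²/2 = π × 1.52²/2 = 3.62917 m².
Resultant F = γ·h_c·A = 10.05525 × 0.66428 × 3.62917 = 24.241 kN.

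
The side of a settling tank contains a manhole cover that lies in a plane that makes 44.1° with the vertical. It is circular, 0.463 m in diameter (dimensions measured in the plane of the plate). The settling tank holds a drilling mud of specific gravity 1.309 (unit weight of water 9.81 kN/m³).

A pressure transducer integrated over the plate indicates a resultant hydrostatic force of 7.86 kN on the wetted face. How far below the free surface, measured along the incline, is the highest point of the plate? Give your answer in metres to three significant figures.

y_top ≈ 4.83 m

γ = 1.309 × 9.81 = 12.84129 kN/m³.
A = π(0.2315)² = 0.168365 m².
From F = γ·h_c·A, the centroid depth is h_c = 7.86/(12.84129 × 0.168365) = 3.63548 m.
The plate makes 44.1° with the vertical, i.e. θ = 90° − 44.1° = 45.9° to the horizontal. Measuring y along the incline from the free-surface line, vertical depth h = y·sinθ with sinθ = 0.718126.
Along the incline, y_c = h_c/sinθ = 3.63548/0.718126 = 5.06245 m.
The centroid is at the centre, 0.2315 m below the top of the plate, so the highest point sits at y_top = 5.06245 − 0.2315 = 4.83095 m along the incline.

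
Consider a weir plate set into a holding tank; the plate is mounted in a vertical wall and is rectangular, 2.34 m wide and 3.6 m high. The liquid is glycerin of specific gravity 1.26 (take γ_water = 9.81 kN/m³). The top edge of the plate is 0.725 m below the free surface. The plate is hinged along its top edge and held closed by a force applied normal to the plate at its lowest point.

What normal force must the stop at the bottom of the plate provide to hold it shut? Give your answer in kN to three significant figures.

γ = 1.26 × 9.81 = 12.3606 kN/m³.
The centroid lies 3.6/2 = 1.8 m below the top edge, so the centroid depth is h_c = 0.725 + 1.8 = 2.525 m.
A = 2.34 × 3.6 = 8.424 m².
Resultant F = γ·h_c·A = 12.3606 × 2.525 × 8.424 = 262.917 kN.
I_c = b·h³/12 = 2.34 × 3.6³/12 = 9.09792 m⁴.
Centre of pressure: y_p = y_c + I_c/(y_c·A) = 2.525 + 9.09792/(2.525 × 8.424) = 2.525 + 0.427723 = 2.95272 m along the plane.
The resultant acts 1.8 + 0.427723 = 2.22772 m (along the plate) below the hinge at the top edge, so the moment about the hinge is M = F × 2.22772 = 262.917 × 2.22772 = 585.705 kN·m.
A normal force at the bottom, 3.6 m from the hinge, must supply this moment: P = 585.705/3.6 = 162.696 kN.

P ≈ 163 kN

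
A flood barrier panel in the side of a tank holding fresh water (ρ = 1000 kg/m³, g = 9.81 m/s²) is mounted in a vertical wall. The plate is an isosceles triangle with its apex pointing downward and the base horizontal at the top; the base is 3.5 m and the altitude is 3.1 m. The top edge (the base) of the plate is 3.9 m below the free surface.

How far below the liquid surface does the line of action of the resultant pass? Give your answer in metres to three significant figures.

h_p = 5.04 m

γ = ρg = 1000 × 9.81 = 9810 N/m³ = 9.81 kN/m³.
With the apex down, the centroid sits h/3 = 3.1/3 = 1.03333 m below the base (the top edge), so the centroid depth is h_c = 3.9 + 1.03333 = 4.93333 m.
A = ½ × 3.5 × 3.1 = 5.425 m².
Resultant F = γ·h_c·A = 9.81 × 4.93333 × 5.425 = 262.548 kN.
I_c = b·h³/36 = 3.5 × 3.1³/36 = 2.89635 m⁴.
Centre of pressure: y_p = y_c + I_c/(y_c·A) = 4.93333 + 2.89635/(4.93333 × 5.425) = 4.93333 + 0.108221 = 5.04155 m along the plane.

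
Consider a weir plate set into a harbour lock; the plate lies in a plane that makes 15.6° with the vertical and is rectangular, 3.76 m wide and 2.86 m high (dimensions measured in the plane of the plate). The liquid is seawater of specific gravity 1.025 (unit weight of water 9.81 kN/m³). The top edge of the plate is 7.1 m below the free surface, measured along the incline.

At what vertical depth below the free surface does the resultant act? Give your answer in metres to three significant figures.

h_p = 8.29 m

γ = 1.025 × 9.81 = 10.05525 kN/m³.
The plate makes 15.6° with the vertical, i.e. θ = 90° − 15.6° = 74.4° to the horizontal. Measuring y along the incline from the free-surface line, vertical depth h = y·sinθ with sinθ = 0.963163.
The centroid lies 2.86/2 = 1.43 m below the top edge, so y_c = 7.1 + 1.43 = 8.53 m and h_c = 8.53 × 0.963163 = 8.21578 m.
A = 3.76 × 2.86 = 10.7536 m².
Resultant F = γ·h_c·A = 10.05525 × 8.21578 × 10.7536 = 888.373 kN.
I_c = b·h³/12 = 3.76 × 2.86³/12 = 7.33001 m⁴.
Centre of pressure: y_p = y_c + I_c/(y_c·A) = 8.53 + 7.33001/(8.53 × 10.7536) = 8.53 + 0.0799101 = 8.60991 m along the plane.
Vertically, h_p = y_p·sinθ = 8.60991 × 0.963163 = 8.29275 m.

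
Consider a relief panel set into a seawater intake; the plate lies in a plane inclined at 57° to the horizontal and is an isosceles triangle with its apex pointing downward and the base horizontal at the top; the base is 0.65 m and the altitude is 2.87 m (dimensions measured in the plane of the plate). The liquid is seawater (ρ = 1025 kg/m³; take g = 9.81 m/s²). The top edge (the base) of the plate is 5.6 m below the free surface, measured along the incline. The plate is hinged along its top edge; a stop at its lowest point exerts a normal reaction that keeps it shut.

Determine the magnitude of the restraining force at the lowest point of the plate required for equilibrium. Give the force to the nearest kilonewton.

P ≈ 18 kN

γ = ρg = 1025 × 9.81 / 1000 = 10.05525 kN/m³.
Let θ = 57° be the plate's angle to the horizontal; measure y along the incline from where the plane meets the free surface. Vertical depth h = y·sinθ with sinθ = 0.838671.
With the apex down, the centroid sits h/3 = 2.87/3 = 0.956667 m below the base (the top edge), so y_c = 5.6 + 0.956667 = 6.55667 m and h_c = 6.55667 × 0.838671 = 5.49889 m.
A = ½ × 0.65 × 2.87 = 0.93275 m².
Resultant F = γ·h_c·A = 10.05525 × 5.49889 × 0.93275 = 51.5743 kN.
I_c = b·h³/36 = 0.65 × 2.87³/36 = 0.426832 m⁴.
Centre of pressure: y_p = y_c + I_c/(y_c·A) = 6.55667 + 0.426832/(6.55667 × 0.93275) = 6.55667 + 0.0697924 = 6.62646 m along the plane.
The resultant acts 0.956667 + 0.0697924 = 1.02646 m (along the plate) below the hinge at the top edge, so the moment about the hinge is M = F × 1.02646 = 51.5743 × 1.02646 = 52.939 kN·m.
A normal force at the bottom, 2.87 m from the hinge, must supply this moment: P = 52.939/2.87 = 18.4456 kN.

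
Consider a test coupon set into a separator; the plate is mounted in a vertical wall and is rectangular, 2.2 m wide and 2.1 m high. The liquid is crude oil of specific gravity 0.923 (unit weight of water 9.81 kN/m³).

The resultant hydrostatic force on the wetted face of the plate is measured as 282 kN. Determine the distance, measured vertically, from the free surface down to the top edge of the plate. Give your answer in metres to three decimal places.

d_top ≈ 5.691 m

γ = 0.923 × 9.81 = 9.05463 kN/m³.
A = 2.2 × 2.1 = 4.62 m².
From F = γ·h_c·A, the centroid depth is h_c = 282/(9.05463 × 4.62) = 6.74119 m.
The centroid lies 2.1/2 = 1.05 m below the top edge, so the top edge sits at h_top = 6.74119 − 1.05 = 5.69119 m below the surface.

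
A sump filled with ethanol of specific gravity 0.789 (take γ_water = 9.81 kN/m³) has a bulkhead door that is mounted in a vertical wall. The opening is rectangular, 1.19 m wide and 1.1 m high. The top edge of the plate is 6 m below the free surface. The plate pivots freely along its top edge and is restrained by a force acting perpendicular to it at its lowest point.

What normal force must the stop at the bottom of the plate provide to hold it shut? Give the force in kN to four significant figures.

P ≈ 34.11 kN

γ = 0.789 × 9.81 = 7.74009 kN/m³.
The centroid lies 1.1/2 = 0.55 m below the top edge, so the centroid depth is h_c = 6 + 0.55 = 6.55 m.
A = 1.19 × 1.1 = 1.309 m².
Resultant F = γ·h_c·A = 7.74009 × 6.55 × 1.309 = 66.3631 kN.
I_c = b·h³/12 = 1.19 × 1.1³/12 = 0.131991 m⁴.
Centre of pressure: y_p = y_c + I_c/(y_c·A) = 6.55 + 0.131991/(6.55 × 1.309) = 6.55 + 0.0153944 = 6.56539 m along the plane.
The resultant acts 0.55 + 0.0153944 = 0.565394 m (along the plate) below the hinge at the top edge, so the moment about the hinge is M = F × 0.565394 = 66.3631 × 0.565394 = 37.5213 kN·m.
A normal force at the bottom, 1.1 m from the hinge, must supply this moment: P = 37.5213/1.1 = 34.1103 kN.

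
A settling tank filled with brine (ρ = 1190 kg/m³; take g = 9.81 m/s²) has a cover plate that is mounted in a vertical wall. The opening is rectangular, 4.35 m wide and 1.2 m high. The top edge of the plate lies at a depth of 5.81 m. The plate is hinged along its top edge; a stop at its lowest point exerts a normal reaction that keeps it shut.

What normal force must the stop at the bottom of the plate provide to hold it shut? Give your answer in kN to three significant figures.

γ = ρg = 1190 × 9.81 / 1000 = 11.6739 kN/m³.
The centroid lies 1.2/2 = 0.6 m below the top edge, so the centroid depth is h_c = 5.81 + 0.6 = 6.41 m.
A = 4.35 × 1.2 = 5.22 m².
Resultant F = γ·h_c·A = 11.6739 × 6.41 × 5.22 = 390.611 kN.
I_c = b·h³/12 = 4.35 × 1.2³/12 = 0.6264 m⁴.
Centre of pressure: y_p = y_c + I_c/(y_c·A) = 6.41 + 0.6264/(6.41 × 5.22) = 6.41 + 0.0187207 = 6.42872 m along the plane.
The resultant acts 0.6 + 0.0187207 = 0.618721 m (along the plate) below the hinge at the top edge, so the moment about the hinge is M = F × 0.618721 = 390.611 × 0.618721 = 241.679 kN·m.
A normal force at the bottom, 1.2 m from the hinge, must supply this moment: P = 241.679/1.2 = 201.399 kN.

P ≈ 201 kN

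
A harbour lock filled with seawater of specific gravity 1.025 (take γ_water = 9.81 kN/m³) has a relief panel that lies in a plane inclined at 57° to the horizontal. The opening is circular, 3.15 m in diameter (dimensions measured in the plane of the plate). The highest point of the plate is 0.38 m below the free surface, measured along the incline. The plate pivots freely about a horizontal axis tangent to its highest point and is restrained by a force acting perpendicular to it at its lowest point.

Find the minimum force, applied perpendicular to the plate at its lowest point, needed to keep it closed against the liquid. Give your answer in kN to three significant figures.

P ≈ 77.2 kN

γ = 1.025 × 9.81 = 10.05525 kN/m³.
Let θ = 57° be the plate's angle to the horizontal; measure y along the incline from where the plane meets the free surface. Vertical depth h = y·sinθ with sinθ = 0.838671.
The centroid is at the centre, 1.575 m below the top of the plate, so y_c = 0.38 + 1.575 = 1.955 m and h_c = 1.955 × 0.838671 = 1.6396 m.
A = π(1.575)² = 7.79311 m².
Resultant F = γ·h_c·A = 10.05525 × 1.6396 × 7.79311 = 128.482 kN.
I_c = πr⁴/4 = π × 1.575⁴/4 = 4.83295 m⁴.
Centre of pressure: y_p = y_c + I_c/(y_c·A) = 1.955 + 4.83295/(1.955 × 7.79311) = 1.955 + 0.317216 = 2.27222 m along the plane.
The resultant acts 1.575 + 0.317216 = 1.89222 m (along the plate) below the hinge at the top edge, so the moment about the hinge is M = F × 1.89222 = 128.482 × 1.89222 = 243.116 kN·m.
A normal force at the bottom, 3.15 m from the hinge, must supply this moment: P = 243.116/3.15 = 77.1797 kN.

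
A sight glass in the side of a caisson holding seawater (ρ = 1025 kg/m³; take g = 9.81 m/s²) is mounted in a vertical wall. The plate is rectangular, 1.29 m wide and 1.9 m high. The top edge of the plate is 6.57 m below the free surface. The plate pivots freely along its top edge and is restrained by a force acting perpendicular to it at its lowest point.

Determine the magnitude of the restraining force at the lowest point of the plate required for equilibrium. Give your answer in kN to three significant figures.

γ = ρg = 1025 × 9.81 / 1000 = 10.05525 kN/m³.
The centroid lies 1.9/2 = 0.95 m below the top edge, so the centroid depth is h_c = 6.57 + 0.95 = 7.52 m.
A = 1.29 × 1.9 = 2.451 m².
Resultant F = γ·h_c·A = 10.05525 × 7.52 × 2.451 = 185.334 kN.
I_c = b·h³/12 = 1.29 × 1.9³/12 = 0.737342 m⁴.
Centre of pressure: y_p = y_c + I_c/(y_c·A) = 7.52 + 0.737342/(7.52 × 2.451) = 7.52 + 0.0400044 = 7.56 m along the plane.
The resultant acts 0.95 + 0.0400044 = 0.990004 m (along the plate) below the hinge at the top edge, so the moment about the hinge is M = F × 0.990004 = 185.334 × 0.990004 = 183.481 kN·m.
A normal force at the bottom, 1.9 m from the hinge, must supply this moment: P = 183.481/1.9 = 96.5689 kN.

P ≈ 96.6 kN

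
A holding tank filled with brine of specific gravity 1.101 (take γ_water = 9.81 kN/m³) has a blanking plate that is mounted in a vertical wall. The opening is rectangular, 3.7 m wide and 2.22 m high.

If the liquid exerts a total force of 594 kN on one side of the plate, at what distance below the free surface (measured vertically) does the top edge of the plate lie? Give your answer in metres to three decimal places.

γ = 1.101 × 9.81 = 10.80081 kN/m³.
A = 3.7 × 2.22 = 8.214 m².
From F = γ·h_c·A, the centroid depth is h_c = 594/(10.80081 × 8.214) = 6.69538 m.
The centroid lies 2.22/2 = 1.11 m below the top edge, so the top edge sits at h_top = 6.69538 − 1.11 = 5.58538 m below the surface.

d_top ≈ 5.585 m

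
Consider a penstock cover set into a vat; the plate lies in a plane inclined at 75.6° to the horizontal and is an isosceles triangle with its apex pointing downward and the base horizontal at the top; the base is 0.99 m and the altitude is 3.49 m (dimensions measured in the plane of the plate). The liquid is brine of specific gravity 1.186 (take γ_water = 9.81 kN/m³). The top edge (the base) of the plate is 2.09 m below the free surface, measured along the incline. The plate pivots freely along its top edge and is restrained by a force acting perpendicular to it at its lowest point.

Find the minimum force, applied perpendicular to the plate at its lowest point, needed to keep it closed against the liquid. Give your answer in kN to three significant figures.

P ≈ 24.9 kN

γ = 1.186 × 9.81 = 11.63466 kN/m³.
Let θ = 75.6° be the plate's angle to the horizontal; measure y along the incline from where the plane meets the free surface. Vertical depth h = y·sinθ with sinθ = 0.968583.
With the apex down, the centroid sits h/3 = 3.49/3 = 1.16333 m below the base (the top edge), so y_c = 2.09 + 1.16333 = 3.25333 m and h_c = 3.25333 × 0.968583 = 3.15112 m.
A = ½ × 0.99 × 3.49 = 1.72755 m².
Resultant F = γ·h_c·A = 11.63466 × 3.15112 × 1.72755 = 63.3358 kN.
I_c = b·h³/36 = 0.99 × 3.49³/36 = 1.16899 m⁴.
Centre of pressure: y_p = y_c + I_c/(y_c·A) = 3.25333 + 1.16899/(3.25333 × 1.72755) = 3.25333 + 0.207995 = 3.46132 m along the plane.
The resultant acts 1.16333 + 0.207995 = 1.37132 m (along the plate) below the hinge at the top edge, so the moment about the hinge is M = F × 1.37132 = 63.3358 × 1.37132 = 86.8536 kN·m.
A normal force at the bottom, 3.49 m from the hinge, must supply this moment: P = 86.8536/3.49 = 24.8864 kN.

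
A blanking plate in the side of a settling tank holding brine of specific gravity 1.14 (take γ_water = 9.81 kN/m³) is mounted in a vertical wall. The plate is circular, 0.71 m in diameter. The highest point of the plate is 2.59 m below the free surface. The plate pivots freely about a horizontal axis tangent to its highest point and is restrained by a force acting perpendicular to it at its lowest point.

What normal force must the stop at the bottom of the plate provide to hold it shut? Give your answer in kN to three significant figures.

γ = 1.14 × 9.81 = 11.1834 kN/m³.
The centroid is at the centre, 0.355 m below the top of the plate, so the centroid depth is h_c = 2.59 + 0.355 = 2.945 m.
A = π(0.355)² = 0.395919 m².
Resultant F = γ·h_c·A = 11.1834 × 2.945 × 0.395919 = 13.0396 kN.
I_c = πr⁴/4 = π × 0.355⁴/4 = 0.0124739 m⁴.
Centre of pressure: y_p = y_c + I_c/(y_c·A) = 2.945 + 0.0124739/(2.945 × 0.395919) = 2.945 + 0.0106982 = 2.9557 m along the plane.
The resultant acts 0.355 + 0.0106982 = 0.365698 m (along the plate) below the hinge at the top edge, so the moment about the hinge is M = F × 0.365698 = 13.0396 × 0.365698 = 4.76856 kN·m.
A normal force at the bottom, 0.71 m from the hinge, must supply this moment: P = 4.76856/0.71 = 6.71628 kN.

P ≈ 6.72 kN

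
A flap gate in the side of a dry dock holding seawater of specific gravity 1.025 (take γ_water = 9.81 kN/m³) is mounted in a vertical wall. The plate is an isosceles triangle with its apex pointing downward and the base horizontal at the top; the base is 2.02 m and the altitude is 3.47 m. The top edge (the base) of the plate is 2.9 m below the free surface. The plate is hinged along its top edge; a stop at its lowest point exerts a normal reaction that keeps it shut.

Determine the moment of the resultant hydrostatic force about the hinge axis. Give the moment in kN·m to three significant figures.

γ = 1.025 × 9.81 = 10.05525 kN/m³.
With the apex down, the centroid sits h/3 = 3.47/3 = 1.15667 m below the base (the top edge), so the centroid depth is h_c = 2.9 + 1.15667 = 4.05667 m.
A = ½ × 2.02 × 3.47 = 3.5047 m².
Resultant F = γ·h_c·A = 10.05525 × 4.05667 × 3.5047 = 142.96 kN.
I_c = b·h³/36 = 2.02 × 3.47³/36 = 2.34443 m⁴.
Centre of pressure: y_p = y_c + I_c/(y_c·A) = 4.05667 + 2.34443/(4.05667 × 3.5047) = 4.05667 + 0.164899 = 4.22157 m along the plane.
The resultant acts 1.15667 + 0.164899 = 1.32157 m (along the plate) below the hinge at the top edge, so the moment about the hinge is M = F × 1.32157 = 142.96 × 1.32157 = 188.932 kN·m.

M ≈ 189 kN·m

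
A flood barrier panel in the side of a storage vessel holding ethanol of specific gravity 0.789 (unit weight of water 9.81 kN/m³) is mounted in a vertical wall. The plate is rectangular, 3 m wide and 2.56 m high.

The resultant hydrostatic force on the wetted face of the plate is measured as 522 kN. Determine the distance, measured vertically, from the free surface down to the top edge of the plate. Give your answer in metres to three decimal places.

γ = 0.789 × 9.81 = 7.74009 kN/m³.
A = 3 × 2.56 = 7.68 m².
From F = γ·h_c·A, the centroid depth is h_c = 522/(7.74009 × 7.68) = 8.78139 m.
The centroid lies 2.56/2 = 1.28 m below the top edge, so the top edge sits at h_top = 8.78139 − 1.28 = 7.50139 m below the surface.

d_top ≈ 7.501 m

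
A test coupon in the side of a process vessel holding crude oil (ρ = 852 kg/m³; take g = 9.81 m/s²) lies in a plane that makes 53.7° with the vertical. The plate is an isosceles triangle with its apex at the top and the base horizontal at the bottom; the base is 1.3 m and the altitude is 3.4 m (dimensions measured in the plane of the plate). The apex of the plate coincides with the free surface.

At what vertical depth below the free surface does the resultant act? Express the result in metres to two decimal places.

h_p = 1.51 m

γ = ρg = 852 × 9.81 / 1000 = 8.35812 kN/m³.
The plate makes 53.7° with the vertical, i.e. θ = 90° − 53.7° = 36.3° to the horizontal. Measuring y along the incline from the free-surface line, vertical depth h = y·sinθ with sinθ = 0.592013.
With the apex up, the centroid sits 2h/3 = 2 × 3.4/3 = 2.26667 m below the apex, so y_c = 2.26667 m and h_c = 2.26667 × 0.592013 = 1.3419 m.
A = ½ × 1.3 × 3.4 = 2.21 m².
Resultant F = γ·h_c·A = 8.35812 × 1.3419 × 2.21 = 24.7868 kN.
I_c = b·h³/36 = 1.3 × 3.4³/36 = 1.41931 m⁴.
Centre of pressure: y_p = y_c + I_c/(y_c·A) = 2.26667 + 1.41931/(2.26667 × 2.21) = 2.26667 + 0.283333 = 2.55 m along the plane.
Vertically, h_p = y_p·sinθ = 2.55 × 0.592013 = 1.50963 m.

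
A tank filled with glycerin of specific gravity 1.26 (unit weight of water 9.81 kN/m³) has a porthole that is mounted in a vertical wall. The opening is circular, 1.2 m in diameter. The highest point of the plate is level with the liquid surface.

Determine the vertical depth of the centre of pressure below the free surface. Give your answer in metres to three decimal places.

γ = 1.26 × 9.81 = 12.3606 kN/m³.
The centroid is at the centre, 0.6 m below the top of the plate, so the centroid depth is h_c = 0.6 m.
A = π(0.6)² = 1.13097 m².
Resultant F = γ·h_c·A = 12.3606 × 0.6 × 1.13097 = 8.38768 kN.
I_c = πr⁴/4 = π × 0.6⁴/4 = 0.101788 m⁴.
Centre of pressure: y_p = y_c + I_c/(y_c·A) = 0.6 + 0.101788/(0.6 × 1.13097) = 0.6 + 0.150001 = 0.750001 m along the plane.

h_p = 0.750 m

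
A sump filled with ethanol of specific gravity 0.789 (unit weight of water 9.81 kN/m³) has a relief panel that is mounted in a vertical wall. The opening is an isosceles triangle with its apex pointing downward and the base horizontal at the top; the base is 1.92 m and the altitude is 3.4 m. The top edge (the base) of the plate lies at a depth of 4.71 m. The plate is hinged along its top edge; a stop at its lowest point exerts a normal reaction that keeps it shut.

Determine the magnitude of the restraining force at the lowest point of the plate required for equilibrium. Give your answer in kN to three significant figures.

γ = 0.789 × 9.81 = 7.74009 kN/m³.
With the apex down, the centroid sits h/3 = 3.4/3 = 1.13333 m below the base (the top edge), so the centroid depth is h_c = 4.71 + 1.13333 = 5.84333 m.
A = ½ × 1.92 × 3.4 = 3.264 m².
Resultant F = γ·h_c·A = 7.74009 × 5.84333 × 3.264 = 147.624 kN.
I_c = b·h³/36 = 1.92 × 3.4³/36 = 2.09621 m⁴.
Centre of pressure: y_p = y_c + I_c/(y_c·A) = 5.84333 + 2.09621/(5.84333 × 3.264) = 5.84333 + 0.109907 = 5.95324 m along the plane.
The resultant acts 1.13333 + 0.109907 = 1.24324 m (along the plate) below the hinge at the top edge, so the moment about the hinge is M = F × 1.24324 = 147.624 × 1.24324 = 183.532 kN·m.
A normal force at the bottom, 3.4 m from the hinge, must supply this moment: P = 183.532/3.4 = 53.98 kN.

P ≈ 54.0 kN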